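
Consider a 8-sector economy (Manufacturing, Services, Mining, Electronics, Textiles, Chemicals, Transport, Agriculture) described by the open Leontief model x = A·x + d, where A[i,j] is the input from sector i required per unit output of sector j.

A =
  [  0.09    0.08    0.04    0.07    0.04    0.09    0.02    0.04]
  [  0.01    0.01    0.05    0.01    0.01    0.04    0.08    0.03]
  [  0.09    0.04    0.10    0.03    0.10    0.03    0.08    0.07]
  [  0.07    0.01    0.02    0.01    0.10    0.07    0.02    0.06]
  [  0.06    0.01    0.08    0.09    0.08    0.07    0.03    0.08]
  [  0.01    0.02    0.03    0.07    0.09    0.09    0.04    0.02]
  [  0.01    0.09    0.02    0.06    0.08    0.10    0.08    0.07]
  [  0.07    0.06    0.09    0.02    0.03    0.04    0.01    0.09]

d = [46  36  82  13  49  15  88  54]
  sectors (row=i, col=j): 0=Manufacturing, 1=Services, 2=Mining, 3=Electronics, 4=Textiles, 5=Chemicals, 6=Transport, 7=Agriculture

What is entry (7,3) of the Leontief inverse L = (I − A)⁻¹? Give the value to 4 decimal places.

Form M = I − A:
  [  0.91   -0.08   -0.04   -0.07   -0.04   -0.09   -0.02   -0.04]
  [ -0.01    0.99   -0.05   -0.01   -0.01   -0.04   -0.08   -0.03]
  [ -0.09   -0.04    0.90   -0.03   -0.10   -0.03   -0.08   -0.07]
  [ -0.07   -0.01   -0.02    0.99   -0.10   -0.07   -0.02   -0.06]
  [ -0.06   -0.01   -0.08   -0.09    0.92   -0.07   -0.03   -0.08]
  [ -0.01   -0.02   -0.03   -0.07   -0.09    0.91   -0.04   -0.02]
  [ -0.01   -0.09   -0.02   -0.06   -0.08   -0.10    0.92   -0.07]
  [ -0.07   -0.06   -0.09   -0.02   -0.03   -0.04   -0.01    0.91]
Leontief inverse L = M⁻¹:
  [  1.1309    0.1094    0.0811    0.1070    0.0923    0.1442    0.0536    0.0820]
  [  0.0298    1.0303    0.0731    0.0308    0.0413    0.0699    0.1023    0.0560]
  [  0.1446    0.0819    1.1574    0.0779    0.1656    0.0940    0.1235    0.1293]
  [  0.1051    0.0350    0.0571    1.0453    0.1429    0.1143    0.0437    0.0975]
  [  0.1114    0.0437    0.1310    0.1319    1.1434    0.1283    0.0648    0.1334]
  [  0.0415    0.0409    0.0638    0.1034    0.1392    1.1354    0.0668    0.0572]
  [  0.0479    0.1211    0.0655    0.1006    0.1382    0.1588    1.1191    0.1195]
  [  0.1116    0.0898    0.1346    0.0509    0.0747    0.0834    0.0414    1.1321]
Total output x = L · d:
  x_0 = 1.1309·46 + 0.1094·36 + 0.0811·82 + 0.1070·13 + 0.0923·49 + 0.1442·15 + 0.0536·88 + 0.0820·54 = 79.8386
  x_1 = 0.0298·46 + 1.0303·36 + 0.0731·82 + 0.0308·13 + 0.0413·49 + 0.0699·15 + 0.1023·88 + 0.0560·54 = 59.9550
  x_2 = 0.1446·46 + 0.0819·36 + 1.1574·82 + 0.0779·13 + 0.1656·49 + 0.0940·15 + 0.1235·88 + 0.1293·54 = 132.8929
  x_3 = 0.1051·46 + 0.0350·36 + 0.0571·82 + 1.0453·13 + 0.1429·49 + 0.1143·15 + 0.0437·88 + 0.0975·54 = 42.1958
  x_4 = 0.1114·46 + 0.0437·36 + 0.1310·82 + 0.1319·13 + 1.1434·49 + 0.1283·15 + 0.0648·88 + 0.1334·54 = 90.0147
  x_5 = 0.0415·46 + 0.0409·36 + 0.0638·82 + 0.1034·13 + 0.1392·49 + 1.1354·15 + 0.0668·88 + 0.0572·54 = 42.7776
  x_6 = 0.0479·46 + 0.1211·36 + 0.0655·82 + 0.1006·13 + 0.1382·49 + 0.1588·15 + 1.1191·88 + 0.1195·54 = 127.3322
  x_7 = 0.1116·46 + 0.0898·36 + 0.1346·82 + 0.0509·13 + 0.0747·49 + 0.0834·15 + 0.0414·88 + 1.1321·54 = 89.7529

L[7,3] = 0.0509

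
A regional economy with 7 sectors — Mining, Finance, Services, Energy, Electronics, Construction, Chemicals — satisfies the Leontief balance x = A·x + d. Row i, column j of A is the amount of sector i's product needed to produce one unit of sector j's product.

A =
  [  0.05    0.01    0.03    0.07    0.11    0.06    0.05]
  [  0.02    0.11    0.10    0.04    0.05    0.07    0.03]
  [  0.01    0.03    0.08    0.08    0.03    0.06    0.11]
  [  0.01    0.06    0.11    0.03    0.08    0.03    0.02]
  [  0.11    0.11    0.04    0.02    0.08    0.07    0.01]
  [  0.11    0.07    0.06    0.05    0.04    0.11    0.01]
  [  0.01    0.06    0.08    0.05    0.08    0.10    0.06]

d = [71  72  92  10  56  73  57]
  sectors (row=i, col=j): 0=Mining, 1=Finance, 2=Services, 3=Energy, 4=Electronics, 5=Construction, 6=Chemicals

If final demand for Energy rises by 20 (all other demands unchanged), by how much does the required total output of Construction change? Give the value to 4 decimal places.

Form M = I − A:
  [  0.95   -0.01   -0.03   -0.07   -0.11   -0.06   -0.05]
  [ -0.02    0.89   -0.10   -0.04   -0.05   -0.07   -0.03]
  [ -0.01   -0.03    0.92   -0.08   -0.03   -0.06   -0.11]
  [ -0.01   -0.06   -0.11    0.97   -0.08   -0.03   -0.02]
  [ -0.11   -0.11   -0.04   -0.02    0.92   -0.07   -0.01]
  [ -0.11   -0.07   -0.06   -0.05   -0.04    0.89   -0.01]
  [ -0.01   -0.06   -0.08   -0.05   -0.08   -0.10    0.94]
Leontief inverse L = M⁻¹:
  [  1.0866    0.0537    0.0731    0.0991    0.1548    0.1061    0.0730]
  [  0.0522    1.1595    0.1541    0.0756    0.0915    0.1218    0.0617]
  [  0.0373    0.0733    1.1323    0.1135    0.0723    0.1100    0.1412]
  [  0.0367    0.0998    0.1523    1.0587    0.1140    0.0706    0.0475]
  [  0.1505    0.1605    0.0897    0.0565    1.1302    0.1239    0.0382]
  [  0.1503    0.1169    0.1116    0.0888    0.0898    1.1650    0.0400]
  [  0.0488    0.1122    0.1346    0.0861    0.1255    0.1565    1.0906]
Total output x = L · d:
  x_0 = 1.0866·71 + 0.0537·72 + 0.0731·92 + 0.0991·10 + 0.1548·56 + 0.1061·73 + 0.0730·57 = 109.3058
  x_1 = 0.0522·71 + 1.1595·72 + 0.1541·92 + 0.0756·10 + 0.0915·56 + 0.1218·73 + 0.0617·57 = 119.6514
  x_2 = 0.0373·71 + 0.0733·72 + 1.1323·92 + 0.1135·10 + 0.0723·56 + 0.1100·73 + 0.1412·57 = 133.3590
  x_3 = 0.0367·71 + 0.0998·72 + 0.1523·92 + 1.0587·10 + 0.1140·56 + 0.0706·73 + 0.0475·57 = 48.6324
  x_4 = 0.1505·71 + 0.1605·72 + 0.0897·92 + 0.0565·10 + 1.1302·56 + 0.1239·73 + 0.0382·57 = 105.5739
  x_5 = 0.1503·71 + 0.1169·72 + 0.1116·92 + 0.0888·10 + 0.0898·56 + 1.1650·73 + 0.0400·57 = 122.5948
  x_6 = 0.0488·71 + 0.1122·72 + 0.1346·92 + 0.0861·10 + 0.1255·56 + 0.1565·73 + 1.0906·57 = 105.4020
Δx_5 = L[5,3] · Δd_3 = 0.0888 · 20 = 1.7767

1.7767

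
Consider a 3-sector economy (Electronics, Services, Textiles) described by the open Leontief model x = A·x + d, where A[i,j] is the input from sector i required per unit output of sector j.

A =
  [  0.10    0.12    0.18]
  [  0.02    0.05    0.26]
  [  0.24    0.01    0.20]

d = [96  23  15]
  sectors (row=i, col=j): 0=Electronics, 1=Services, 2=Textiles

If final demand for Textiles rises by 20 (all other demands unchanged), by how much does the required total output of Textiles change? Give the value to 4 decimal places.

Form M = I − A:
  [  0.90   -0.12   -0.18]
  [ -0.02    0.95   -0.26]
  [ -0.24   -0.01    0.80]
Leontief inverse L = M⁻¹:
  [  1.2000    0.1549    0.3204]
  [  0.1242    1.0723    0.3764]
  [  0.3615    0.0599    1.3508]
Total output x = L · d:
  x_0 = 1.2000·96 + 0.1549·23 + 0.3204·15 = 123.5674
  x_1 = 0.1242·96 + 1.0723·23 + 0.3764·15 = 42.2335
  x_2 = 0.3615·96 + 0.0599·23 + 1.3508·15 = 56.3482
Δx_2 = L[2,2] · Δd_2 = 1.3508 · 20 = 27.0162

27.0162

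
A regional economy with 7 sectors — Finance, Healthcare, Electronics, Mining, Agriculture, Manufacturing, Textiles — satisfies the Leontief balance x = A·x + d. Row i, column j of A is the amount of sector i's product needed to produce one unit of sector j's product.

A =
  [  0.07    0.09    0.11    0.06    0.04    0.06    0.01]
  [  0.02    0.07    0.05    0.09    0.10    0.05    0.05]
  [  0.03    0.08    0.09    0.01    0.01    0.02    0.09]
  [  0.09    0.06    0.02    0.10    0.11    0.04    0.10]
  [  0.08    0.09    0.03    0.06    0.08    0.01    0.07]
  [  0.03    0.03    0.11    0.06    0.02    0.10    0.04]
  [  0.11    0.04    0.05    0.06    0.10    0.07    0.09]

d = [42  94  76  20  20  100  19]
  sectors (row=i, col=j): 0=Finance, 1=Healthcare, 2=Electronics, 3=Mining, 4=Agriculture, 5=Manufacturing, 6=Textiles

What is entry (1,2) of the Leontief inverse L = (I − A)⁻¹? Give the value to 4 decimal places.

L[1,2] = 0.0941

Form M = I − A:
  [  0.93   -0.09   -0.11   -0.06   -0.04   -0.06   -0.01]
  [ -0.02    0.93   -0.05   -0.09   -0.10   -0.05   -0.05]
  [ -0.03   -0.08    0.91   -0.01   -0.01   -0.02   -0.09]
  [ -0.09   -0.06   -0.02    0.90   -0.11   -0.04   -0.10]
  [ -0.08   -0.09   -0.03   -0.06    0.92   -0.01   -0.07]
  [ -0.03   -0.03   -0.11   -0.06   -0.02    0.90   -0.04]
  [ -0.11   -0.04   -0.05   -0.06   -0.10   -0.07    0.91]
Leontief inverse L = M⁻¹:
  [  1.1113    0.1424    0.1622    0.1062    0.0867    0.0958    0.0586]
  [  0.0691    1.1214    0.0941    0.1407    0.1558    0.0850    0.1029]
  [  0.0642    0.1179    1.1287    0.0437    0.0482    0.0485    0.1295]
  [  0.1549    0.1236    0.0762    1.1630    0.1795    0.0851    0.1614]
  [  0.1293    0.1426    0.0753    0.1103    1.1359    0.0449    0.1182]
  [  0.0680    0.0725    0.1582    0.0988    0.0583    1.1349    0.0856]
  [  0.1706    0.1024    0.1112    0.1178    0.1611    0.1158    1.1478]
Total output x = L · d:
  x_0 = 1.1113·42 + 0.1424·94 + 0.1622·76 + 0.1062·20 + 0.0867·20 + 0.0958·100 + 0.0586·19 = 86.9371
  x_1 = 0.0691·42 + 1.1214·94 + 0.0941·76 + 0.1407·20 + 0.1558·20 + 0.0850·100 + 0.1029·19 = 131.8433
  x_2 = 0.0642·42 + 0.1179·94 + 1.1287·76 + 0.0437·20 + 0.0482·20 + 0.0485·100 + 0.1295·19 = 108.7022
  x_3 = 0.1549·42 + 0.1236·94 + 0.0762·76 + 1.1630·20 + 0.1795·20 + 0.0851·100 + 0.1614·19 = 62.3460
  x_4 = 0.1293·42 + 0.1426·94 + 0.0753·76 + 0.1103·20 + 1.1359·20 + 0.0449·100 + 0.1182·19 = 56.2140
  x_5 = 0.0680·42 + 0.0725·94 + 0.1582·76 + 0.0988·20 + 0.0583·20 + 1.1349·100 + 0.0856·19 = 139.9490
  x_6 = 0.1706·42 + 0.1024·94 + 0.1112·76 + 0.1178·20 + 0.1611·20 + 0.1158·100 + 1.1478·19 = 64.2093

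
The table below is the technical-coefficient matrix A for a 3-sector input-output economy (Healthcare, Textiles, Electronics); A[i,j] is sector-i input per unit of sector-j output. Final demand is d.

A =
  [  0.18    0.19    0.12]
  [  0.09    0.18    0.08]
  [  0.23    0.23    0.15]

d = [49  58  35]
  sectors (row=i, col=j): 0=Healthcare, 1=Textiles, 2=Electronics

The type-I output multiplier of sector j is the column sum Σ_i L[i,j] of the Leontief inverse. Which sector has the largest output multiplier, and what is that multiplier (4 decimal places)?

Textiles (2.1251)

Form M = I − A:
  [  0.82   -0.19   -0.12]
  [ -0.09    0.82   -0.08]
  [ -0.23   -0.23    0.85]
Leontief inverse L = M⁻¹:
  [  1.3220    0.3684    0.2213]
  [  0.1849    1.3041    0.1488]
  [  0.4077    0.4526    1.2766]
Total output x = L · d:
  x_0 = 1.3220·49 + 0.3684·58 + 0.2213·35 = 93.8919
  x_1 = 0.1849·49 + 1.3041·58 + 0.1488·35 = 89.9062
  x_2 = 0.4077·49 + 0.4526·58 + 1.2766·35 = 90.9101
Output multipliers (column sums of L):
  Healthcare: 1.9147
  Textiles: 2.1251
  Electronics: 1.6468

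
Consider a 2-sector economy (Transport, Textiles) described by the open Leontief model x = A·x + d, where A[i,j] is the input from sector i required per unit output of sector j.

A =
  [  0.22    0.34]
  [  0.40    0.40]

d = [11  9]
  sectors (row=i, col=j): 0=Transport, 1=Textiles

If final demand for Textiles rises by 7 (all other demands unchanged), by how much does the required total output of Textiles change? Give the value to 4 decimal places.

Form M = I − A:
  [  0.78   -0.34]
  [ -0.40    0.60]
Leontief inverse L = M⁻¹:
  [  1.8072    1.0241]
  [  1.2048    2.3494]
Total output x = L · d:
  x_0 = 1.8072·11 + 1.0241·9 = 29.0964
  x_1 = 1.2048·11 + 2.3494·9 = 34.3976
Δx_1 = L[1,1] · Δd_1 = 2.3494 · 7 = 16.4458

16.4458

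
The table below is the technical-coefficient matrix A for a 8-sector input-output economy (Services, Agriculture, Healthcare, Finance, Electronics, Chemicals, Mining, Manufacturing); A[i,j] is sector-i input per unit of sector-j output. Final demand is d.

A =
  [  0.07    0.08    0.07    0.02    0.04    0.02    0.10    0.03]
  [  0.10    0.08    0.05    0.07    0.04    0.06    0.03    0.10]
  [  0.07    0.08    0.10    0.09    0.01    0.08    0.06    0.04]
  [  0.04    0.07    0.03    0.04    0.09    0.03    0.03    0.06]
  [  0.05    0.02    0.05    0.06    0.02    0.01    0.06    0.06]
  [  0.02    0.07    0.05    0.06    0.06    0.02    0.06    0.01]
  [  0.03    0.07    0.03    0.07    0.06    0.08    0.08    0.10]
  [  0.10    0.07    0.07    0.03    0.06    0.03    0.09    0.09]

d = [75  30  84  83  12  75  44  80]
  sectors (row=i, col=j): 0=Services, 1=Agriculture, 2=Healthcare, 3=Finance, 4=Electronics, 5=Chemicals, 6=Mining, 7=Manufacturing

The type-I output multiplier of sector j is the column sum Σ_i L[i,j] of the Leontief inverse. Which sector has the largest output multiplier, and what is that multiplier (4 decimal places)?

Form M = I − A:
  [  0.93   -0.08   -0.07   -0.02   -0.04   -0.02   -0.10   -0.03]
  [ -0.10    0.92   -0.05   -0.07   -0.04   -0.06   -0.03   -0.10]
  [ -0.07   -0.08    0.90   -0.09   -0.01   -0.08   -0.06   -0.04]
  [ -0.04   -0.07   -0.03    0.96   -0.09   -0.03   -0.03   -0.06]
  [ -0.05   -0.02   -0.05   -0.06    0.98   -0.01   -0.06   -0.06]
  [ -0.02   -0.07   -0.05   -0.06   -0.06    0.98   -0.06   -0.01]
  [ -0.03   -0.07   -0.03   -0.07   -0.06   -0.08    0.92   -0.10]
  [ -0.10   -0.07   -0.07   -0.03   -0.06   -0.03   -0.09    0.91]
Leontief inverse L = M⁻¹:
  [  1.1209    0.1368    0.1162    0.0665    0.0767    0.0586    0.1531    0.0840]
  [  0.1640    1.1486    0.1067    0.1208    0.0875    0.0996    0.0942    0.1615]
  [  0.1298    0.1504    1.1563    0.1454    0.0577    0.1242    0.1208    0.0997]
  [  0.0860    0.1166    0.0700    1.0787    0.1228    0.0583    0.0751    0.1068]
  [  0.0886    0.0632    0.0851    0.0930    1.0506    0.0375    0.1011    0.1005]
  [  0.0590    0.1132    0.0848    0.0975    0.0903    1.0490    0.0983    0.0528]
  [  0.0887    0.1348    0.0819    0.1219    0.1083    0.1197    1.1411    0.1632]
  [  0.1652    0.1400    0.1287    0.0847    0.1066    0.0745    0.1586    1.1563]
Total output x = L · d:
  x_0 = 1.1209·75 + 0.1368·30 + 0.1162·84 + 0.0665·83 + 0.0767·12 + 0.0586·75 + 0.1531·44 + 0.0840·80 = 122.2210
  x_1 = 0.1640·75 + 1.1486·30 + 0.1067·84 + 0.1208·83 + 0.0875·12 + 0.0996·75 + 0.0942·44 + 0.1615·80 = 91.3269
  x_2 = 0.1298·75 + 0.1504·30 + 1.1563·84 + 0.1454·83 + 0.0577·12 + 0.1242·75 + 0.1208·44 + 0.0997·80 = 146.7359
  x_3 = 0.0860·75 + 0.1166·30 + 0.0700·84 + 1.0787·83 + 0.1228·12 + 0.0583·75 + 0.0751·44 + 0.1068·80 = 123.0486
  x_4 = 0.0886·75 + 0.0632·30 + 0.0851·84 + 0.0930·83 + 1.0506·12 + 0.0375·75 + 0.1011·44 + 0.1005·80 = 51.3182
  x_5 = 0.0590·75 + 0.1132·30 + 0.0848·84 + 0.0975·83 + 0.0903·12 + 1.0490·75 + 0.0983·44 + 0.0528·80 = 111.3451
  x_6 = 0.0887·75 + 0.1348·30 + 0.0819·84 + 0.1219·83 + 0.1083·12 + 0.1197·75 + 1.1411·44 + 0.1632·80 = 101.2387
  x_7 = 0.1652·75 + 0.1400·30 + 0.1287·84 + 0.0847·83 + 0.1066·12 + 0.0745·75 + 0.1586·44 + 1.1563·80 = 140.7790
Output multipliers (column sums of L):
  Services: 1.9021
  Agriculture: 2.0036
  Healthcare: 1.8297
  Finance: 1.8083
  Electronics: 1.7006
  Chemicals: 1.6214
  Mining: 1.9423
  Manufacturing: 1.9248

Agriculture (2.0036)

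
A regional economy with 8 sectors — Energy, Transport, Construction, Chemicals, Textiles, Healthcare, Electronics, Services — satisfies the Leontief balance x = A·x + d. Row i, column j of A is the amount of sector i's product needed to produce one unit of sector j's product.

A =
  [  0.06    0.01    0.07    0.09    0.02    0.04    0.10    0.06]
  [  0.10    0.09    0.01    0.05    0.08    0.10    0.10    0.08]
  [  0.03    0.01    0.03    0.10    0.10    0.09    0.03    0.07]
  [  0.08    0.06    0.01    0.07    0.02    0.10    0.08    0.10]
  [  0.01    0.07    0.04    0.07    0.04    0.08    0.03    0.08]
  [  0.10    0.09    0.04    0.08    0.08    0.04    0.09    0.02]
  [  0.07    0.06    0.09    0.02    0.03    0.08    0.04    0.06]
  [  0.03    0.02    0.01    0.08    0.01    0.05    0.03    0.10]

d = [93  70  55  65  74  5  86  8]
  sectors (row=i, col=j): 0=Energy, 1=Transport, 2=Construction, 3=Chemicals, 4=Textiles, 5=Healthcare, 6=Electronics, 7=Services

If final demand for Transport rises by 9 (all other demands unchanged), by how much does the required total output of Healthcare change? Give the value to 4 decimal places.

1.3062

Form M = I − A:
  [  0.94   -0.01   -0.07   -0.09   -0.02   -0.04   -0.10   -0.06]
  [ -0.10    0.91   -0.01   -0.05   -0.08   -0.10   -0.10   -0.08]
  [ -0.03   -0.01    0.97   -0.10   -0.10   -0.09   -0.03   -0.07]
  [ -0.08   -0.06   -0.01    0.93   -0.02   -0.10   -0.08   -0.10]
  [ -0.01   -0.07   -0.04   -0.07    0.96   -0.08   -0.03   -0.08]
  [ -0.10   -0.09   -0.04   -0.08   -0.08    0.96   -0.09   -0.02]
  [ -0.07   -0.06   -0.09   -0.02   -0.03   -0.08    0.96   -0.06]
  [ -0.03   -0.02   -0.01   -0.08   -0.01   -0.05   -0.03    0.90]
Leontief inverse L = M⁻¹:
  [  1.1114    0.0499    0.1040    0.1478    0.0556    0.1002    0.1514    0.1203]
  [  0.1741    1.1528    0.0566    0.1278    0.1304    0.1799    0.1766    0.1600]
  [  0.0816    0.0570    1.0600    0.1614    0.1368    0.1508    0.0835    0.1320]
  [  0.1448    0.1116    0.0480    1.1370    0.0612    0.1666    0.1458    0.1685]
  [  0.0616    0.1146    0.0660    0.1258    1.0775    0.1376    0.0818    0.1377]
  [  0.1656    0.1451    0.0819    0.1495    0.1261    1.1156    0.1588    0.0935]
  [  0.1226    0.1022    0.1223    0.0817    0.0725    0.1392    1.0947    0.1184]
  [  0.0687    0.0506    0.0301    0.1231    0.0331    0.0920    0.0691    1.1458]
Total output x = L · d:
  x_0 = 1.1114·93 + 0.0499·70 + 0.1040·55 + 0.1478·65 + 0.0556·74 + 0.1002·5 + 0.1514·86 + 0.1203·8 = 140.7759
  x_1 = 0.1741·93 + 1.1528·70 + 0.0566·55 + 0.1278·65 + 0.1304·74 + 0.1799·5 + 0.1766·86 + 0.1600·8 = 135.3261
  x_2 = 0.0816·93 + 0.0570·70 + 1.0600·55 + 0.1614·65 + 0.1368·74 + 0.1508·5 + 0.0835·86 + 0.1320·8 = 99.4814
  x_3 = 0.1448·93 + 0.1116·70 + 0.0480·55 + 1.1370·65 + 0.0612·74 + 0.1666·5 + 0.1458·86 + 0.1685·8 = 117.0627
  x_4 = 0.0616·93 + 0.1146·70 + 0.0660·55 + 0.1258·65 + 1.0775·74 + 0.1376·5 + 0.0818·86 + 0.1377·8 = 114.1070
  x_5 = 0.1656·93 + 0.1451·70 + 0.0819·55 + 0.1495·65 + 0.1261·74 + 1.1156·5 + 0.1588·86 + 0.0935·8 = 69.1030
  x_6 = 0.1226·93 + 0.1022·70 + 0.1223·55 + 0.0817·65 + 0.0725·74 + 0.1392·5 + 1.0947·86 + 0.1184·8 = 131.7456
  x_7 = 0.0687·93 + 0.0506·70 + 0.0301·55 + 0.1231·65 + 0.0331·74 + 0.0920·5 + 0.0691·86 + 1.1458·8 = 37.5980
Δx_5 = L[5,1] · Δd_1 = 0.1451 · 9 = 1.3062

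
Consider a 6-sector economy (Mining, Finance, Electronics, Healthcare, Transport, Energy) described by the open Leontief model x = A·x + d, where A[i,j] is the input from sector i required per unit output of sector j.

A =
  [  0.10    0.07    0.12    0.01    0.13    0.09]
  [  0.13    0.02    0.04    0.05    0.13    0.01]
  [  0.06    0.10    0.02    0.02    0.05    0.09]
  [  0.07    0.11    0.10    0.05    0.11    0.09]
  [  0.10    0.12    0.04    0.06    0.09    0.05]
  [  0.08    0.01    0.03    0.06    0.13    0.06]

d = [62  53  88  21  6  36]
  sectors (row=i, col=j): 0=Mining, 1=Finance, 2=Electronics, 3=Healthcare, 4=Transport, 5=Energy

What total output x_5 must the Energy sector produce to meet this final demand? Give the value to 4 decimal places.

Form M = I − A:
  [  0.90   -0.07   -0.12   -0.01   -0.13   -0.09]
  [ -0.13    0.98   -0.04   -0.05   -0.13   -0.01]
  [ -0.06   -0.10    0.98   -0.02   -0.05   -0.09]
  [ -0.07   -0.11   -0.10    0.95   -0.11   -0.09]
  [ -0.10   -0.12   -0.04   -0.06    0.91   -0.05]
  [ -0.08   -0.01   -0.03   -0.06   -0.13    0.94]
Leontief inverse L = M⁻¹:
  [  1.1837    0.1360    0.1689    0.0467    0.2245    0.1474]
  [  0.1950    1.0773    0.0858    0.0770    0.2039    0.0566]
  [  0.1177    0.1367    1.0537    0.0459    0.1175    0.1243]
  [  0.1563    0.1758    0.1504    1.0891    0.2083    0.1466]
  [  0.1790    0.1781    0.0900    0.0940    1.1804    0.0994]
  [  0.1413    0.0632    0.0710    0.0888    0.2016    1.1040]
Total output x = L · d:
  x_0 = 1.1837·62 + 0.1360·53 + 0.1689·88 + 0.0467·21 + 0.2245·6 + 0.1474·36 = 103.0958
  x_1 = 0.1950·62 + 1.0773·53 + 0.0858·88 + 0.0770·21 + 0.2039·6 + 0.0566·36 = 81.6072
  x_2 = 0.1177·62 + 0.1367·53 + 1.0537·88 + 0.0459·21 + 0.1175·6 + 0.1243·36 = 113.4082
  x_3 = 0.1563·62 + 0.1758·53 + 0.1504·88 + 1.0891·21 + 0.2083·6 + 0.1466·36 = 61.6429
  x_4 = 0.1790·62 + 0.1781·53 + 0.0900·88 + 0.0940·21 + 1.1804·6 + 0.0994·36 = 41.0947
  x_5 = 0.1413·62 + 0.0632·53 + 0.0710·88 + 0.0888·21 + 0.2016·6 + 1.1040·36 = 61.1775

61.1775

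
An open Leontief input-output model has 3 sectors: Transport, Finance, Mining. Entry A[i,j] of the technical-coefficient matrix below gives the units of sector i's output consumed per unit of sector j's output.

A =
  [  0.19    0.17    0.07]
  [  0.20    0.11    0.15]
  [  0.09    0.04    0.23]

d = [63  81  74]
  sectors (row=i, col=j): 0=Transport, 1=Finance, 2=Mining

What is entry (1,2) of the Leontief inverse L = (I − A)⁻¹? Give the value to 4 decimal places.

Form M = I − A:
  [  0.81   -0.17   -0.07]
  [ -0.20    0.89   -0.15]
  [ -0.09   -0.04    0.77]
Leontief inverse L = M⁻¹:
  [  1.3175    0.2593    0.1703]
  [  0.3249    1.1975    0.2628]
  [  0.1709    0.0925    1.3323]
Total output x = L · d:
  x_0 = 1.3175·63 + 0.2593·81 + 0.1703·74 = 116.6095
  x_1 = 0.3249·63 + 1.1975·81 + 0.2628·74 = 136.9087
  x_2 = 0.1709·63 + 0.0925·81 + 1.3323·74 = 116.8457

L[1,2] = 0.2628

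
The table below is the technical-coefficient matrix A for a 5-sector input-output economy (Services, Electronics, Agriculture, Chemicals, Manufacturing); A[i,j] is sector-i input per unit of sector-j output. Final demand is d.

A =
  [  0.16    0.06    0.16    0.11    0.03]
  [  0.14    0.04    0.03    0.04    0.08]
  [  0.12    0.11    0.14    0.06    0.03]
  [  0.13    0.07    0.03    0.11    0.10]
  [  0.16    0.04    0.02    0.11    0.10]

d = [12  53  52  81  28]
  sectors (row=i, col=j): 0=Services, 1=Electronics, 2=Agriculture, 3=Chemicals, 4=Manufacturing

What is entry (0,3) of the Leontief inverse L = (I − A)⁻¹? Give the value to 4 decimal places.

L[0,3] = 0.1932

Form M = I − A:
  [  0.84   -0.06   -0.16   -0.11   -0.03]
  [ -0.14    0.96   -0.03   -0.04   -0.08]
  [ -0.12   -0.11    0.86   -0.06   -0.03]
  [ -0.13   -0.07   -0.03    0.89   -0.10]
  [ -0.16   -0.04   -0.02   -0.11    0.90]
Leontief inverse L = M⁻¹:
  [  1.2940    0.1276    0.2539    0.1932    0.0844]
  [  0.2293    1.0779    0.0864    0.0971    0.1171]
  [  0.2367    0.1671    1.2189    0.1285    0.0777]
  [  0.2460    0.1190    0.0948    1.1847    0.1536]
  [  0.2756    0.0888    0.0877    0.1863    1.1518]
Total output x = L · d:
  x_0 = 1.2940·12 + 0.1276·53 + 0.2539·52 + 0.1932·81 + 0.0844·28 = 53.5053
  x_1 = 0.2293·12 + 1.0779·53 + 0.0864·52 + 0.0971·81 + 0.1171·28 = 75.5126
  x_2 = 0.2367·12 + 0.1671·53 + 1.2189·52 + 0.1285·81 + 0.0777·28 = 87.6647
  x_3 = 0.2460·12 + 0.1190·53 + 0.0948·52 + 1.1847·81 + 0.1536·28 = 114.4529
  x_4 = 0.2756·12 + 0.0888·53 + 0.0877·52 + 0.1863·81 + 1.1518·28 = 59.9161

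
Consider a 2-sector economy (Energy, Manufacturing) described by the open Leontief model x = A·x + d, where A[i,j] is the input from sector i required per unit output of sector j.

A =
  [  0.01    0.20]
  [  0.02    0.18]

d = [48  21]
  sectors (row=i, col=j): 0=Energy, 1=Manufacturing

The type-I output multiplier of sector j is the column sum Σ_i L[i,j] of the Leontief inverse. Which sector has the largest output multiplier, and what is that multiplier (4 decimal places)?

Manufacturing (1.4731)

Form M = I − A:
  [  0.99   -0.20]
  [ -0.02    0.82]
Leontief inverse L = M⁻¹:
  [  1.0151    0.2476]
  [  0.0248    1.2256]
Total output x = L · d:
  x_0 = 1.0151·48 + 0.2476·21 = 53.9242
  x_1 = 0.0248·48 + 1.2256·21 = 26.9250
Output multipliers (column sums of L):
  Energy: 1.0399
  Manufacturing: 1.4731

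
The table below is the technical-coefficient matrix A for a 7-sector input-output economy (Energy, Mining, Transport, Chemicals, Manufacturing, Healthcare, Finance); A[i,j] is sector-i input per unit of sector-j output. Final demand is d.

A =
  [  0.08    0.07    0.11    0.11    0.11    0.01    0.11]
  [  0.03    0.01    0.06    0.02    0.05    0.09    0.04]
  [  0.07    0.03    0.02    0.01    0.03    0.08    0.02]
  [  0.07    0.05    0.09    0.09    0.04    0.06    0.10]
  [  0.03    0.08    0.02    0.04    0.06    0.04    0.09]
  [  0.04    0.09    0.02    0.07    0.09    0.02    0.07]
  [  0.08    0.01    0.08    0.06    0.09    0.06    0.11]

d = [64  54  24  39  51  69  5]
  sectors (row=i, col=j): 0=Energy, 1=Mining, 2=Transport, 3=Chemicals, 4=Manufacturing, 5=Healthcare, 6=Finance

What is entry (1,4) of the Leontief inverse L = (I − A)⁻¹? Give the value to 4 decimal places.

L[1,4] = 0.0853

Form M = I − A:
  [  0.92   -0.07   -0.11   -0.11   -0.11   -0.01   -0.11]
  [ -0.03    0.99   -0.06   -0.02   -0.05   -0.09   -0.04]
  [ -0.07   -0.03    0.98   -0.01   -0.03   -0.08   -0.02]
  [ -0.07   -0.05   -0.09    0.91   -0.04   -0.06   -0.10]
  [ -0.03   -0.08   -0.02   -0.04    0.94   -0.04   -0.09]
  [ -0.04   -0.09   -0.02   -0.07   -0.09    0.98   -0.07]
  [ -0.08   -0.01   -0.08   -0.06   -0.09   -0.06    0.89]
Leontief inverse L = M⁻¹:
  [  1.1419    0.1166    0.1714    0.1680    0.1771    0.0656    0.1922]
  [  0.0586    1.0373    0.0850    0.0485    0.0853    0.1141    0.0788]
  [  0.0957    0.0552    1.0460    0.0385    0.0641    0.0999    0.0565]
  [  0.1230    0.0899    0.1420    1.1409    0.0985    0.1053    0.1689]
  [  0.0647    0.1072    0.0560    0.0741    1.1024    0.0732    0.1396]
  [  0.0781    0.1211    0.0607    0.1083    0.1354    1.0571    0.1255]
  [  0.1320    0.0522    0.1297    0.1108    0.1499    0.1019    1.1808]
Total output x = L · d:
  x_0 = 1.1419·64 + 0.1166·54 + 0.1714·24 + 0.1680·39 + 0.1771·51 + 0.0656·69 + 0.1922·5 = 104.5703
  x_1 = 0.0586·64 + 1.0373·54 + 0.0850·24 + 0.0485·39 + 0.0853·51 + 0.1141·69 + 0.0788·5 = 76.3147
  x_2 = 0.0957·64 + 0.0552·54 + 1.0460·24 + 0.0385·39 + 0.0641·51 + 0.0999·69 + 0.0565·5 = 46.1549
  x_3 = 0.1230·64 + 0.0899·54 + 0.1420·24 + 1.1409·39 + 0.0985·51 + 0.1053·69 + 0.1689·5 = 73.7630
  x_4 = 0.0647·64 + 0.1072·54 + 0.0560·24 + 0.0741·39 + 1.1024·51 + 0.0732·69 + 0.1396·5 = 76.1265
  x_5 = 0.0781·64 + 0.1211·54 + 0.0607·24 + 0.1083·39 + 0.1354·51 + 1.0571·69 + 0.1255·5 = 97.6925
  x_6 = 0.1320·64 + 0.0522·54 + 0.1297·24 + 0.1108·39 + 0.1499·51 + 0.1019·69 + 1.1808·5 = 39.2808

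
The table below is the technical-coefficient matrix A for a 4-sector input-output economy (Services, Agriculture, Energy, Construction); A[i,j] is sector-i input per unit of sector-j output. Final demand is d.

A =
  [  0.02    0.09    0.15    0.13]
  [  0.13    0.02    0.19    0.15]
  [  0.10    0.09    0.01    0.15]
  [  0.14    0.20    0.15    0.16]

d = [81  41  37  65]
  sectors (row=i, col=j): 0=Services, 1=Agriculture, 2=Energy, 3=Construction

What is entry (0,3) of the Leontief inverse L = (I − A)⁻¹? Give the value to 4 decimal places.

L[0,3] = 0.2438

Form M = I − A:
  [  0.98   -0.09   -0.15   -0.13]
  [ -0.13    0.98   -0.19   -0.15]
  [ -0.10   -0.09    0.99   -0.15]
  [ -0.14   -0.20   -0.15    0.84]
Leontief inverse L = M⁻¹:
  [  1.1023    0.1728    0.2371    0.2438]
  [  0.2204    1.1263    0.2931    0.2876]
  [  0.1718    0.1694    1.1072    0.2546]
  [  0.2669    0.3272    0.3070    1.3450]
Total output x = L · d:
  x_0 = 1.1023·81 + 0.1728·41 + 0.2371·37 + 0.2438·65 = 120.9939
  x_1 = 0.2204·81 + 1.1263·41 + 0.2931·37 + 0.2876·65 = 93.5651
  x_2 = 0.1718·81 + 0.1694·41 + 1.1072·37 + 0.2546·65 = 78.3770
  x_3 = 0.2669·81 + 0.3272·41 + 0.3070·37 + 1.3450·65 = 133.8199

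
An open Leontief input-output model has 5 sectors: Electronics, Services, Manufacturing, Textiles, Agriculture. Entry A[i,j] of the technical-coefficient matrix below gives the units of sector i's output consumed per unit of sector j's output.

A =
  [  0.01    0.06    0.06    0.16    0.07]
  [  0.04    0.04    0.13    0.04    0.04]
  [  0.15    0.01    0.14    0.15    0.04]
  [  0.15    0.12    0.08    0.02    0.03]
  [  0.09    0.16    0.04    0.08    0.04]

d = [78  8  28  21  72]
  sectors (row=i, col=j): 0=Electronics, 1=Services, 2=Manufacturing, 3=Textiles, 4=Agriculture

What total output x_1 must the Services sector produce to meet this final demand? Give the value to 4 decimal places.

26.9291

Form M = I − A:
  [  0.99   -0.06   -0.06   -0.16   -0.07]
  [ -0.04    0.96   -0.13   -0.04   -0.04]
  [ -0.15   -0.01    0.86   -0.15   -0.04]
  [ -0.15   -0.12   -0.08    0.98   -0.03]
  [ -0.09   -0.16   -0.04   -0.08    0.96]
Leontief inverse L = M⁻¹:
  [  1.0714    0.1094    0.1147    0.2046    0.0939]
  [  0.0898    1.0708    0.1794    0.0908    0.0615]
  [  0.2290    0.0689    1.2144    0.2324    0.0774]
  [  0.1980    0.1598    0.1418    1.0859    0.0609]
  [  0.1415    0.2049    0.1031    0.1345    1.0690]
Total output x = L · d:
  x_0 = 1.0714·78 + 0.1094·8 + 0.1147·28 + 0.2046·21 + 0.0939·72 = 98.7120
  x_1 = 0.0898·78 + 1.0708·8 + 0.1794·28 + 0.0908·21 + 0.0615·72 = 26.9291
  x_2 = 0.2290·78 + 0.0689·8 + 1.2144·28 + 0.2324·21 + 0.0774·72 = 62.8758
  x_3 = 0.1980·78 + 0.1598·8 + 0.1418·28 + 1.0859·21 + 0.0609·72 = 47.8867
  x_4 = 0.1415·78 + 0.2049·8 + 0.1031·28 + 0.1345·21 + 1.0690·72 = 95.3528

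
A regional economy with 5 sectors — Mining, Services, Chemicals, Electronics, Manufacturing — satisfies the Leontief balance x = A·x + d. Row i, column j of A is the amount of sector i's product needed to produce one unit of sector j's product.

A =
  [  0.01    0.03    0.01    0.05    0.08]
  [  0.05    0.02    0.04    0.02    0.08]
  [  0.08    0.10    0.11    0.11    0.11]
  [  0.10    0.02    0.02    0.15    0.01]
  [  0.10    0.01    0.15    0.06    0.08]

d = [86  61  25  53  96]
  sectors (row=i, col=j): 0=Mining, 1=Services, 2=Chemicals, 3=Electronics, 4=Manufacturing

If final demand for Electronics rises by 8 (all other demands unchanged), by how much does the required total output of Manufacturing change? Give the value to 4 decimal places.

Form M = I − A:
  [  0.99   -0.03   -0.01   -0.05   -0.08]
  [ -0.05    0.98   -0.04   -0.02   -0.08]
  [ -0.08   -0.10    0.89   -0.11   -0.11]
  [ -0.10   -0.02   -0.02    0.85   -0.01]
  [ -0.10   -0.01   -0.15   -0.06    0.92]
Leontief inverse L = M⁻¹:
  [  1.0317    0.0373    0.0313    0.0725    0.0975]
  [  0.0724    1.0313    0.0657    0.0444    0.1043]
  [  0.1344    0.1279    1.1623    0.1729    0.1637]
  [  0.1279    0.0321    0.0349    1.1915    0.0310]
  [  0.1432    0.0382    0.1959    0.1143    1.1274]
Total output x = L · d:
  x_0 = 1.0317·86 + 0.0373·61 + 0.0313·25 + 0.0725·53 + 0.0975·96 = 104.9813
  x_1 = 0.0724·86 + 1.0313·61 + 0.0657·25 + 0.0444·53 + 0.1043·96 = 83.1491
  x_2 = 0.1344·86 + 0.1279·61 + 1.1623·25 + 0.1729·53 + 0.1637·96 = 73.2920
  x_3 = 0.1279·86 + 0.0321·61 + 0.0349·25 + 1.1915·53 + 0.0310·96 = 79.9591
  x_4 = 0.1432·86 + 0.0382·61 + 0.1959·25 + 0.1143·53 + 1.1274·96 = 133.8271
Δx_4 = L[4,3] · Δd_3 = 0.1143 · 8 = 0.9140

0.9140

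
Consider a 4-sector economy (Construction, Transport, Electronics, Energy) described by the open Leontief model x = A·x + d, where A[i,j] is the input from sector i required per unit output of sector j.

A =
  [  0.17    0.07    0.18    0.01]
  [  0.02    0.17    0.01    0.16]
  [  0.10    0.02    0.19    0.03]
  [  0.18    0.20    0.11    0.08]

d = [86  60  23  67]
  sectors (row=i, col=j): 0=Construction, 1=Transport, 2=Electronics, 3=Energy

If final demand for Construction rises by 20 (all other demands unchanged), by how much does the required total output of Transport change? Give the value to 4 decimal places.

1.7378

Form M = I − A:
  [  0.83   -0.07   -0.18   -0.01]
  [ -0.02    0.83   -0.01   -0.16]
  [ -0.10   -0.02    0.81   -0.03]
  [ -0.18   -0.20   -0.11    0.92]
Leontief inverse L = M⁻¹:
  [  1.2518    0.1231    0.2857    0.0443]
  [  0.0869    1.2676    0.0653    0.2235]
  [  0.1672    0.0579    1.2797    0.0536]
  [  0.2838    0.3066    0.2231    1.1506]
Total output x = L · d:
  x_0 = 1.2518·86 + 0.1231·60 + 0.2857·23 + 0.0443·67 = 124.5884
  x_1 = 0.0869·86 + 1.2676·60 + 0.0653·23 + 0.2235·67 = 100.0055
  x_2 = 0.1672·86 + 0.0579·60 + 1.2797·23 + 0.0536·67 = 50.8762
  x_3 = 0.2838·86 + 0.3066·60 + 0.2231·23 + 1.1506·67 = 125.0254
Δx_1 = L[1,0] · Δd_0 = 0.0869 · 20 = 1.7378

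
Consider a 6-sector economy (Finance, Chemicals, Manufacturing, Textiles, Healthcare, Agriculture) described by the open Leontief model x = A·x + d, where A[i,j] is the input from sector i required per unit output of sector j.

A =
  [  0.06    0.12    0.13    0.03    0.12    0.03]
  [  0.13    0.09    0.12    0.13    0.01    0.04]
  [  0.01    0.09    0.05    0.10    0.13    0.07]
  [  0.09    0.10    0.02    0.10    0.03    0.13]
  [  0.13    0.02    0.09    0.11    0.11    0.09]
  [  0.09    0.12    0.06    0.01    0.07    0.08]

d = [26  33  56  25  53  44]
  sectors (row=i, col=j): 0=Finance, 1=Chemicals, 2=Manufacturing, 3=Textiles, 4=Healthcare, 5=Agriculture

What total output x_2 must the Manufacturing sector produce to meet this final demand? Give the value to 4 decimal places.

91.1705

Form M = I − A:
  [  0.94   -0.12   -0.13   -0.03   -0.12   -0.03]
  [ -0.13    0.91   -0.12   -0.13   -0.01   -0.04]
  [ -0.01   -0.09    0.95   -0.10   -0.13   -0.07]
  [ -0.09   -0.10   -0.02    0.90   -0.03   -0.13]
  [ -0.13   -0.02   -0.09   -0.11    0.89   -0.09]
  [ -0.09   -0.12   -0.06   -0.01   -0.07    0.92]
Leontief inverse L = M⁻¹:
  [  1.1417    0.2012    0.2090    0.1157    0.1983    0.0976]
  [  0.2091    1.1860    0.1981    0.2121    0.0864    0.1119]
  [  0.0917    0.1645    1.1168    0.1762    0.1942    0.1390]
  [  0.1703    0.1877    0.0928    1.1678    0.0933    0.1949]
  [  0.2183    0.1157    0.1729    0.1917    1.1994    0.1697]
  [  0.1634    0.1960    0.1333    0.0777    0.1356    1.1352]
Total output x = L · d:
  x_0 = 1.1417·26 + 0.2012·33 + 0.2090·56 + 0.1157·25 + 0.1983·53 + 0.0976·44 = 65.7271
  x_1 = 0.2091·26 + 1.1860·33 + 0.1981·56 + 0.2121·25 + 0.0864·53 + 0.1119·44 = 70.4778
  x_2 = 0.0917·26 + 0.1645·33 + 1.1168·56 + 0.1762·25 + 0.1942·53 + 0.1390·44 = 91.1705
  x_3 = 0.1703·26 + 0.1877·33 + 0.0928·56 + 1.1678·25 + 0.0933·53 + 0.1949·44 = 58.5337
  x_4 = 0.2183·26 + 0.1157·33 + 0.1729·56 + 0.1917·25 + 1.1994·53 + 0.1697·44 = 95.0016
  x_5 = 0.1634·26 + 0.1960·33 + 0.1333·56 + 0.0777·25 + 0.1356·53 + 1.1352·44 = 77.2592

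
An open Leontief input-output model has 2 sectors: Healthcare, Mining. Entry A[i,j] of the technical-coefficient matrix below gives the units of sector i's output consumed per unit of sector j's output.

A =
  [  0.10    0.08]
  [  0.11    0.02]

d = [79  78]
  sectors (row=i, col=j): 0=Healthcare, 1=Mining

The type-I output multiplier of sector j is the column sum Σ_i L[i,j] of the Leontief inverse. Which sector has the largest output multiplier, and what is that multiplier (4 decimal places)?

Form M = I − A:
  [  0.90   -0.08]
  [ -0.11    0.98]
Leontief inverse L = M⁻¹:
  [  1.1223    0.0916]
  [  0.1260    1.0307]
Total output x = L · d:
  x_0 = 1.1223·79 + 0.0916·78 = 95.8085
  x_1 = 0.1260·79 + 1.0307·78 = 90.3459
Output multipliers (column sums of L):
  Healthcare: 1.2483
  Mining: 1.1223

Healthcare (1.2483)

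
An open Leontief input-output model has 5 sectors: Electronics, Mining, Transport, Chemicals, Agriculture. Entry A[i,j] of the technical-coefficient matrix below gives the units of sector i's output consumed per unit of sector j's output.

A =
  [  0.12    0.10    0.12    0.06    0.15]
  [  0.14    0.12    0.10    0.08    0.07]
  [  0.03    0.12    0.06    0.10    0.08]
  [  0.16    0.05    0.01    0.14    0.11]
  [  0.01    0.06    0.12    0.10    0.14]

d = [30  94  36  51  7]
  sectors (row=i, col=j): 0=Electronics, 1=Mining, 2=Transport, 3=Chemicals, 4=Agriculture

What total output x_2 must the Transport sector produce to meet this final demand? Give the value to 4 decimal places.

70.5543

Form M = I − A:
  [  0.88   -0.10   -0.12   -0.06   -0.15]
  [ -0.14    0.88   -0.10   -0.08   -0.07]
  [ -0.03   -0.12    0.94   -0.10   -0.08]
  [ -0.16   -0.05   -0.01    0.86   -0.11]
  [ -0.01   -0.06   -0.12   -0.10    0.86]
Leontief inverse L = M⁻¹:
  [  1.2058    0.1927    0.2100    0.1574    0.2657]
  [  0.2317    1.2094    0.1827    0.1706    0.1777]
  [  0.1007    0.1846    1.1184    0.1727    0.1587]
  [  0.2483    0.1245    0.0859    1.2271    0.2184]
  [  0.0731    0.1269    0.1812    0.1805    1.2258]
Total output x = L · d:
  x_0 = 1.2058·30 + 0.1927·94 + 0.2100·36 + 0.1574·51 + 0.2657·7 = 71.7364
  x_1 = 0.2317·30 + 1.2094·94 + 0.1827·36 + 0.1706·51 + 0.1777·7 = 137.1560
  x_2 = 0.1007·30 + 0.1846·94 + 1.1184·36 + 0.1727·51 + 0.1587·7 = 70.5543
  x_3 = 0.2483·30 + 0.1245·94 + 0.0859·36 + 1.2271·51 + 0.2184·7 = 86.3586
  x_4 = 0.0731·30 + 0.1269·94 + 0.1812·36 + 0.1805·51 + 1.2258·7 = 38.4292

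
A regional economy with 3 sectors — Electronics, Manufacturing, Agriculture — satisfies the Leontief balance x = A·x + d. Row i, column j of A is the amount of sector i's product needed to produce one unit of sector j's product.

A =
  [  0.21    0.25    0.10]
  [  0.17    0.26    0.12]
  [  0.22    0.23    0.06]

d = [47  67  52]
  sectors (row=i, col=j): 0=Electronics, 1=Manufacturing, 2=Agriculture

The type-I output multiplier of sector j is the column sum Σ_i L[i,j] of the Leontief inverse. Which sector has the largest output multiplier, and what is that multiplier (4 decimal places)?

Form M = I − A:
  [  0.79   -0.25   -0.10]
  [ -0.17    0.74   -0.12]
  [ -0.22   -0.23    0.94]
Leontief inverse L = M⁻¹:
  [  1.4491    0.5597    0.2256]
  [  0.4039    1.5632    0.2425]
  [  0.4380    0.5135    1.1760]
Total output x = L · d:
  x_0 = 1.4491·47 + 0.5597·67 + 0.2256·52 = 117.3370
  x_1 = 0.4039·47 + 1.5632·67 + 0.2425·52 = 136.3296
  x_2 = 0.4380·47 + 0.5135·67 + 1.1760·52 = 116.1382
Output multipliers (column sums of L):
  Electronics: 2.2910
  Manufacturing: 2.6363
  Agriculture: 1.6441

Manufacturing (2.6363)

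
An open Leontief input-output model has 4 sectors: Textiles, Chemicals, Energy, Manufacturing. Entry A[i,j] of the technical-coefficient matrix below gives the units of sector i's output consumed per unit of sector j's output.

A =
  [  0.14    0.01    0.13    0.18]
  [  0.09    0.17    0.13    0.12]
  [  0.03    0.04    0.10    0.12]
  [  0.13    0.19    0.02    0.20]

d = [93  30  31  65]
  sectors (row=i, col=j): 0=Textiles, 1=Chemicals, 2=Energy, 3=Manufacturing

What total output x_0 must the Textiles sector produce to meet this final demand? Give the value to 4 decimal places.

144.1999

Form M = I − A:
  [  0.86   -0.01   -0.13   -0.18]
  [ -0.09    0.83   -0.13   -0.12]
  [ -0.03   -0.04    0.90   -0.12]
  [ -0.13   -0.19   -0.02    0.80]
Leontief inverse L = M⁻¹:
  [  1.2285    0.0978    0.1987    0.3209]
  [  0.1814    1.2781    0.2167    0.2650]
  [  0.0816    0.1030    1.1423    0.2052]
  [  0.2447    0.3220    0.1123    1.3702]
Total output x = L · d:
  x_0 = 1.2285·93 + 0.0978·30 + 0.1987·31 + 0.3209·65 = 144.1999
  x_1 = 0.1814·93 + 1.2781·30 + 0.2167·31 + 0.2650·65 = 79.1569
  x_2 = 0.0816·93 + 0.1030·30 + 1.1423·31 + 0.2052·65 = 59.4316
  x_3 = 0.2447·93 + 0.3220·30 + 0.1123·31 + 1.3702·65 = 124.9681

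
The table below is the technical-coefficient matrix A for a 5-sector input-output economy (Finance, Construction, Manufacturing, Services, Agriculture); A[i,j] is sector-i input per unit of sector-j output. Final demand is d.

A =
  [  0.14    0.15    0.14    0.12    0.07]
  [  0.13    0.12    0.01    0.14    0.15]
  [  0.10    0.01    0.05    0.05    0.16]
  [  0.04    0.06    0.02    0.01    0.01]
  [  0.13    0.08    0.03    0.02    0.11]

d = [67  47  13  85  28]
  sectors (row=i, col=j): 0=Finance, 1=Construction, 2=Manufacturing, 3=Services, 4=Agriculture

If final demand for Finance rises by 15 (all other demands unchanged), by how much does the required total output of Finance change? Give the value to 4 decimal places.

18.8923

Form M = I − A:
  [  0.86   -0.15   -0.14   -0.12   -0.07]
  [ -0.13    0.88   -0.01   -0.14   -0.15]
  [ -0.10   -0.01    0.95   -0.05   -0.16]
  [ -0.04   -0.06   -0.02    0.99   -0.01]
  [ -0.13   -0.08   -0.03   -0.02    0.89]
Leontief inverse L = M⁻¹:
  [  1.2595    0.2469    0.1981    0.2012    0.1785]
  [  0.2356    1.2128    0.0593    0.2078    0.2359]
  [  0.1746    0.0684    1.0880    0.0903    0.2219]
  [  0.0708    0.0864    0.0343    1.0334    0.0379]
  [  0.2126    0.1493    0.0717    0.0743    1.1792]
Total output x = L · d:
  x_0 = 1.2595·67 + 0.2469·47 + 0.1981·13 + 0.2012·85 + 0.1785·28 = 120.6648
  x_1 = 0.2356·67 + 1.2128·47 + 0.0593·13 + 0.2078·85 + 0.2359·28 = 97.8261
  x_2 = 0.1746·67 + 0.0684·47 + 1.0880·13 + 0.0903·85 + 0.2219·28 = 42.9448
  x_3 = 0.0708·67 + 0.0864·47 + 0.0343·13 + 1.0334·85 + 0.0379·28 = 98.1519
  x_4 = 0.2126·67 + 0.1493·47 + 0.0717·13 + 0.0743·85 + 1.1792·28 = 61.5325
Δx_0 = L[0,0] · Δd_0 = 1.2595 · 15 = 18.8923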